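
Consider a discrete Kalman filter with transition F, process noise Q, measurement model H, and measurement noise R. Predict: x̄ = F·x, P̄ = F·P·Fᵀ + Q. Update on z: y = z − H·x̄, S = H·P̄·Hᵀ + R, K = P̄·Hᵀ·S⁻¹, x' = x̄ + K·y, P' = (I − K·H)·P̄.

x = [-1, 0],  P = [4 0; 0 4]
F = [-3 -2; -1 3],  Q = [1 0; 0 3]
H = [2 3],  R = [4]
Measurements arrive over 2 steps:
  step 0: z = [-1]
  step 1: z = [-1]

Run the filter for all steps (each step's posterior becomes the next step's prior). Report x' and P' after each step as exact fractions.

step 0: x' = [677/459, -197/153], P' = [19427/459 -4286/153; -4286/153 968/51]
step 1: x' = [665557/988224, -388465/494112], P' = [1400709/329408 -1311875/494112; -1311875/494112 517415/247056]

step 0: x̄ = F·x = [3, 1]
step 0: P̄ = F·P·Fᵀ + Q = [53 -12; -12 43]
step 0: y = z − H·x̄ = [-10]
step 0: S = H·P̄·Hᵀ + R = [459]
step 0: K = P̄·Hᵀ·S⁻¹ = [70/459; 35/153]
step 0: x' = x̄ + K·y = [677/459, -197/153]
step 0: P' = (I − K·H)·P̄ = [19427/459 -4286/153; -4286/153 968/51]
step 1: x̄ = F·x = [-283/153, -2450/459]
step 1: P̄ = F·P·Fᵀ + Q = [6206/51 32005/153; 32005/153 176360/459]
step 1: y = z − H·x̄ = [2863/153]
step 1: S = H·P̄·Hᵀ + R = [329408/51]
step 1: K = P̄·Hᵀ·S⁻¹ = [44417/329408; 120185/494112]
step 1: x' = x̄ + K·y = [665557/988224, -388465/494112]
step 1: P' = (I − K·H)·P̄ = [1400709/329408 -1311875/494112; -1311875/494112 517415/247056]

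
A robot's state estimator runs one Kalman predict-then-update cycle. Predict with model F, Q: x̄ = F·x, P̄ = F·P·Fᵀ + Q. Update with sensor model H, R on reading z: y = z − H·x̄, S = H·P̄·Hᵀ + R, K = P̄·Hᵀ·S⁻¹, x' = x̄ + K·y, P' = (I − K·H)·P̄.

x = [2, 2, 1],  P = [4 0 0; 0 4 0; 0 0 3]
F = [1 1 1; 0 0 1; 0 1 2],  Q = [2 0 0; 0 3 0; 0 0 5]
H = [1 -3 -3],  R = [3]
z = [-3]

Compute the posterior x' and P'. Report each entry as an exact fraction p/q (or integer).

x' = [1263/289, 58/289, 659/289]
P' = [3081/289 9/289 1044/289; 9/289 645/289 -609/289; 1044/289 -609/289 1028/289]

x̄ = F·x = [5, 1, 4]
P̄ = F·P·Fᵀ + Q = [13 3 10; 3 6 6; 10 6 21]
y = z − H·x̄ = [7]
S = H·P̄·Hᵀ + R = [289]
K = P̄·Hᵀ·S⁻¹ = [-26/289; -33/289; -71/289]
x' = x̄ + K·y = [1263/289, 58/289, 659/289]
P' = (I − K·H)·P̄ = [3081/289 9/289 1044/289; 9/289 645/289 -609/289; 1044/289 -609/289 1028/289]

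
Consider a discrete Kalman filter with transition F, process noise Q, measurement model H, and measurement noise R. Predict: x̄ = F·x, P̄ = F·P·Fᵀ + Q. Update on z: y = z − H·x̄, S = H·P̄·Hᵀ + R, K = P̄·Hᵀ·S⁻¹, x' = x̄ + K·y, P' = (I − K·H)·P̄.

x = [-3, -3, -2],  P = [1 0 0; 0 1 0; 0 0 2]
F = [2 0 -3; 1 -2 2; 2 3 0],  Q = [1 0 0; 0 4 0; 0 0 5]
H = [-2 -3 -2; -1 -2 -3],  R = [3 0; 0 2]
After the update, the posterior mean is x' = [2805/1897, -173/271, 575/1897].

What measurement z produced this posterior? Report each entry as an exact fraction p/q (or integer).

z = [-1, -2]

x̄ = F·x = [0, -1, -15]
P̄ = F·P·Fᵀ + Q = [23 -10 4; -10 17 -4; 4 -4 18]
S = H·P̄·Hᵀ + R = [184 166; 166 191]
K = P̄·Hᵀ·S⁻¹ = [-1047/3794 306/1897; -343/1084 115/542; 547/1897 -972/1897]
x' − x̄ = [2805/1897, 98/271, 29030/1897] = K·y
y = (KᵀK)⁻¹·Kᵀ·(x' − x̄) = [-34, -49]
z = y + H·x̄ = [-34, -49] + [33, 47] = [-1, -2]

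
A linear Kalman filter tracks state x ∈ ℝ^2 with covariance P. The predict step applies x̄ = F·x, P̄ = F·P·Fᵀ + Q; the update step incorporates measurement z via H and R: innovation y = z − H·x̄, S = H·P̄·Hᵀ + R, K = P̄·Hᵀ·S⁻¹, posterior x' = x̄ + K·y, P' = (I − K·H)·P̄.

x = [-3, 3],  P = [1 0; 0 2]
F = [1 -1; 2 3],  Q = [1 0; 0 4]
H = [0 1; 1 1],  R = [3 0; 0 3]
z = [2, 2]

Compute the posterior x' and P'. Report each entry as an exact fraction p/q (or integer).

x̄ = F·x = [-6, 3]
P̄ = F·P·Fᵀ + Q = [4 -4; -4 26]
y = z − H·x̄ = [-1, 5]
S = H·P̄·Hᵀ + R = [29 22; 22 25]
K = P̄·Hᵀ·S⁻¹ = [-100/241 88/241; 166/241 66/241]
x' = x̄ + K·y = [-906/241, 887/241]
P' = (I − K·H)·P̄ = [564/241 -300/241; -300/241 498/241]

x' = [-906/241, 887/241]
P' = [564/241 -300/241; -300/241 498/241]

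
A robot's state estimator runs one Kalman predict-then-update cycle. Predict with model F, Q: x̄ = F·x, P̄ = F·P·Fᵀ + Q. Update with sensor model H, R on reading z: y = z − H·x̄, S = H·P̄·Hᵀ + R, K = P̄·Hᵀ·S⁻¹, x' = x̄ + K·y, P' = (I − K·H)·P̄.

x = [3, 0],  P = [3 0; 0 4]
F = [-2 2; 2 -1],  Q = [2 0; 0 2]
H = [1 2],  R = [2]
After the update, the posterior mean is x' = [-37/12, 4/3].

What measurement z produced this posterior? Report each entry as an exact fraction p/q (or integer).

z = [-1]

x̄ = F·x = [-6, 6]
P̄ = F·P·Fᵀ + Q = [30 -20; -20 18]
S = H·P̄·Hᵀ + R = [24]
K = P̄·Hᵀ·S⁻¹ = [-5/12; 2/3]
x' − x̄ = [35/12, -14/3] = K·y
y = (KᵀK)⁻¹·Kᵀ·(x' − x̄) = [-7]
z = y + H·x̄ = [-7] + [6] = [-1]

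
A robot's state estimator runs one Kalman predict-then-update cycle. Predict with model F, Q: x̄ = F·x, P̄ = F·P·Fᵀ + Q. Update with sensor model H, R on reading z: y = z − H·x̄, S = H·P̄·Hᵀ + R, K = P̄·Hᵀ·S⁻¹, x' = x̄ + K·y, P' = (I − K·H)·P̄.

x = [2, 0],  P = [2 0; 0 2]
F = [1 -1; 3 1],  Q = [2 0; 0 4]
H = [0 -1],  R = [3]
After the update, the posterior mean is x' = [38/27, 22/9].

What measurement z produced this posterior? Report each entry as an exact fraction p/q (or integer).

x̄ = F·x = [2, 6]
P̄ = F·P·Fᵀ + Q = [6 4; 4 24]
S = H·P̄·Hᵀ + R = [27]
K = P̄·Hᵀ·S⁻¹ = [-4/27; -8/9]
x' − x̄ = [-16/27, -32/9] = K·y
y = (KᵀK)⁻¹·Kᵀ·(x' − x̄) = [4]
z = y + H·x̄ = [4] + [-6] = [-2]

z = [-2]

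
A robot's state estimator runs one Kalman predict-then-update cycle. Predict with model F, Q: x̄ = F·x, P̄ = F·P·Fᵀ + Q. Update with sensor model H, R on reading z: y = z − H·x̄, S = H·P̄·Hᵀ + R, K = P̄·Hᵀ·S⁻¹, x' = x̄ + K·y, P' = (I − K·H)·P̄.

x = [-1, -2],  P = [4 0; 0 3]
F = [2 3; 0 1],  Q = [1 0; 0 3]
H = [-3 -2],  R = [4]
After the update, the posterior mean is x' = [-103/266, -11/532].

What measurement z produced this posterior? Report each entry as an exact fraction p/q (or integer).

z = [1]

x̄ = F·x = [-8, -2]
P̄ = F·P·Fᵀ + Q = [44 9; 9 6]
S = H·P̄·Hᵀ + R = [532]
K = P̄·Hᵀ·S⁻¹ = [-75/266; -39/532]
x' − x̄ = [2025/266, 1053/532] = K·y
y = (KᵀK)⁻¹·Kᵀ·(x' − x̄) = [-27]
z = y + H·x̄ = [-27] + [28] = [1]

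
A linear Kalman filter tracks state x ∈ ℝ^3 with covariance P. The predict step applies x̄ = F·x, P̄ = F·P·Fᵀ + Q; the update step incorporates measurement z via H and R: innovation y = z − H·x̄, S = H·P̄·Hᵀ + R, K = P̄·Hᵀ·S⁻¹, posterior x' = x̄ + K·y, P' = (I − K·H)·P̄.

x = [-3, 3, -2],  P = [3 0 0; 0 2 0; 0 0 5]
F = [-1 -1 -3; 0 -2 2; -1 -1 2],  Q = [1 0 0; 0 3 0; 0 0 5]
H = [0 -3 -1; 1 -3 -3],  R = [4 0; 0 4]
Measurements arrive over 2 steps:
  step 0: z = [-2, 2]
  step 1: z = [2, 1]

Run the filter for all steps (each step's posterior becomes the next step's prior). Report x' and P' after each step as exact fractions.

step 0: x̄ = F·x = [6, -10, -4]
step 0: P̄ = F·P·Fᵀ + Q = [51 -26 -25; -26 31 24; -25 24 30]
step 0: y = z − H·x̄ = [-36, -46]
step 0: S = H·P̄·Hᵀ + R = [457 760; 760 1342]
step 0: K = P̄·Hᵀ·S⁻¹ = [-8407/17847 7474/17847; -5927/17847 1633/35694; 2618/17847 -7939/35694]
step 0: x' = x̄ + K·y = [65930/17847, -2657/17847, 16961/17847]
step 0: P' = (I − K·H)·P̄ = [251422/17847 -20107/17847 93949/17847; -20107/17847 31499/35694 -47081/35694; 93949/17847 -47081/35694 120299/35694]
step 1: x̄ = F·x = [-4228/661, 39236/17847, -29351/17847]
step 1: P̄ = F·P·Fᵀ + Q = [44763/661 -24136/661 -2353/661; -24136/661 545461/17847 185228/17847; -2353/661 185228/17847 550313/35694]
step 1: y = z − H·x̄ = [124051/17847, 17962/1983]
step 1: S = H·P̄·Hᵀ + R = [12734123/35694 2216867/3966; 2216867/3966 1206731/1322]
step 1: K = P̄·Hᵀ·S⁻¹ = [-165483/1205573 349557/1205573; -146440870/471379043 7390688/471379043; 98270515/471379043 -101979276/471379043]
step 1: x' = x̄ + K·y = [-5695245/1205573, 85373206/471379043, -1015893788/471379043]
step 1: P' = (I − K·H)·P̄ = [34661532/1205573 -5212918/1205573 16300686/1205573; -5212918/1205573 637517355/471379043 -1326788585/471379043; 16300686/1205573 -1326788585/471379043 3587283695/471379043]

step 0: x' = [65930/17847, -2657/17847, 16961/17847], P' = [251422/17847 -20107/17847 93949/17847; -20107/17847 31499/35694 -47081/35694; 93949/17847 -47081/35694 120299/35694]
step 1: x' = [-5695245/1205573, 85373206/471379043, -1015893788/471379043], P' = [34661532/1205573 -5212918/1205573 16300686/1205573; -5212918/1205573 637517355/471379043 -1326788585/471379043; 16300686/1205573 -1326788585/471379043 3587283695/471379043]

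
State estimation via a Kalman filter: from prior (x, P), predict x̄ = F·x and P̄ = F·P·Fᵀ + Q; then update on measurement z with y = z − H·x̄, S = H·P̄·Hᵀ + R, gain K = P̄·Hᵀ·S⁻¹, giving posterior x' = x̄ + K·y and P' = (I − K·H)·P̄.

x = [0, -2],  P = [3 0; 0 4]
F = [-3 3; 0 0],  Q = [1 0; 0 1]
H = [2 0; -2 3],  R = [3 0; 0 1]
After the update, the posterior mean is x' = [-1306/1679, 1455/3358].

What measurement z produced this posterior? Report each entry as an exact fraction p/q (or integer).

z = [-1, 3]

x̄ = F·x = [-6, 0]
P̄ = F·P·Fᵀ + Q = [64 0; 0 1]
S = H·P̄·Hᵀ + R = [259 -256; -256 266]
K = P̄·Hᵀ·S⁻¹ = [640/1679 -192/1679; 384/1679 777/3358]
x' − x̄ = [8768/1679, 1455/3358] = K·y
y = (KᵀK)⁻¹·Kᵀ·(x' − x̄) = [11, -9]
z = y + H·x̄ = [11, -9] + [-12, 12] = [-1, 3]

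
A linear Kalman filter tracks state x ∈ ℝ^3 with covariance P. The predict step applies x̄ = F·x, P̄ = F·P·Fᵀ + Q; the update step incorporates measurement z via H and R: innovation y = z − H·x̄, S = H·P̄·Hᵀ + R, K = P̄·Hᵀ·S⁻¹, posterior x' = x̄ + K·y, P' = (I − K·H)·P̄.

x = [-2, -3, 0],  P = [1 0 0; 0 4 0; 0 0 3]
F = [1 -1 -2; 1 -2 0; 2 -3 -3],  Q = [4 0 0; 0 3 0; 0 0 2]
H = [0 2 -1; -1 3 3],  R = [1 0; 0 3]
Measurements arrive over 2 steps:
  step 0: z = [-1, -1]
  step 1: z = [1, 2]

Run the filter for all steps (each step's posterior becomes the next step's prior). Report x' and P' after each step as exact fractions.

step 0: x̄ = F·x = [1, 4, 5]
step 0: P̄ = F·P·Fᵀ + Q = [21 9 32; 9 20 26; 32 26 69]
step 0: y = z − H·x̄ = [-4, -27]
step 0: S = H·P̄·Hᵀ + R = [46 5; 5 1047]
step 0: K = P̄·Hᵀ·S⁻¹ = [-15168/48137 4762/48137; 14013/48137 5864/48137; -19064/48137 11723/48137]
step 0: x' = x̄ + K·y = [-19765/48137, -21832/48137, 420/48137]
step 0: P' = (I − K·H)·P̄ = [312801/48137 31287/48137 77742/48137; 31287/48137 10102/48137 6191/48137; 77742/48137 6191/48137 31446/48137]
step 1: x̄ = F·x = [1227/48137, 23899/48137, 24706/48137]
step 1: P̄ = F·P·Fᵀ + Q = [292457/48137 108424/48137 199674/48137; 108424/48137 372472/48137 271125/48137; 199674/48137 271125/48137 524500/48137]
step 1: y = z − H·x̄ = [25045/48137, -48314/48137]
step 1: S = H·P̄·Hᵀ + R = [978025/48137 1457533/48137; 1457533/48137 11541278/48137]
step 1: K = P̄·Hᵀ·S⁻¹ = [-2144811/27193979 12317359/190357853; 8346169/27193979 22679304/190357853; -8852887/27193979 43901075/190357853]
step 1: x' = x̄ + K·y = [-2188840/27193979, 14591814/27193979, 3056457/27193979]
step 1: P' = (I − K·H)·P̄ = [1000202928/190357853 110234886/190357853 235483449/190357853; 110234886/190357853 39282483/190357853 20141783/190357853; 235483449/190357853 20141783/190357853 102253775/190357853]

step 0: x' = [-19765/48137, -21832/48137, 420/48137], P' = [312801/48137 31287/48137 77742/48137; 31287/48137 10102/48137 6191/48137; 77742/48137 6191/48137 31446/48137]
step 1: x' = [-2188840/27193979, 14591814/27193979, 3056457/27193979], P' = [1000202928/190357853 110234886/190357853 235483449/190357853; 110234886/190357853 39282483/190357853 20141783/190357853; 235483449/190357853 20141783/190357853 102253775/190357853]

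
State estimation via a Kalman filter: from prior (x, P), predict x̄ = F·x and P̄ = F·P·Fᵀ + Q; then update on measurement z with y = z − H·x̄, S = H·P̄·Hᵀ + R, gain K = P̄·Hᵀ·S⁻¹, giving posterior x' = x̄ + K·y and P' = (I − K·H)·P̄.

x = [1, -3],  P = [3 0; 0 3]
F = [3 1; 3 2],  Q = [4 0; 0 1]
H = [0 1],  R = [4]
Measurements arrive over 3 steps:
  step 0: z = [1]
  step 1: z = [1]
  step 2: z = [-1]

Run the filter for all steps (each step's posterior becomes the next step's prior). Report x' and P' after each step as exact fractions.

step 0: x̄ = F·x = [0, -3]
step 0: P̄ = F·P·Fᵀ + Q = [34 33; 33 40]
step 0: y = z − H·x̄ = [4]
step 0: S = H·P̄·Hᵀ + R = [44]
step 0: K = P̄·Hᵀ·S⁻¹ = [3/4; 10/11]
step 0: x' = x̄ + K·y = [3, 7/11]
step 0: P' = (I − K·H)·P̄ = [37/4 3; 3 40/11]
step 1: x̄ = F·x = [106/11, 113/11]
step 1: P̄ = F·P·Fᵀ + Q = [4791/44 5171/44; 5171/44 5931/44]
step 1: y = z − H·x̄ = [-102/11]
step 1: S = H·P̄·Hᵀ + R = [6107/44]
step 1: K = P̄·Hᵀ·S⁻¹ = [5171/6107; 5931/6107]
step 1: x' = x̄ + K·y = [10900/6107, 7739/6107]
step 1: P' = (I − K·H)·P̄ = [57259/6107 20684/6107; 20684/6107 23724/6107]
step 2: x̄ = F·x = [40439/6107, 48178/6107]
step 2: P̄ = F·P·Fᵀ + Q = [687587/6107 748935/6107; 748935/6107 864542/6107]
step 2: y = z − H·x̄ = [-54285/6107]
step 2: S = H·P̄·Hᵀ + R = [888970/6107]
step 2: K = P̄·Hᵀ·S⁻¹ = [149787/177794; 432271/444485]
step 2: x' = x̄ + K·y = [-154147/177794, -67183/88897]
step 2: P' = (I − K·H)·P̄ = [1648619/177794 299574/88897; 299574/88897 1729084/444485]

step 0: x' = [3, 7/11], P' = [37/4 3; 3 40/11]
step 1: x' = [10900/6107, 7739/6107], P' = [57259/6107 20684/6107; 20684/6107 23724/6107]
step 2: x' = [-154147/177794, -67183/88897], P' = [1648619/177794 299574/88897; 299574/88897 1729084/444485]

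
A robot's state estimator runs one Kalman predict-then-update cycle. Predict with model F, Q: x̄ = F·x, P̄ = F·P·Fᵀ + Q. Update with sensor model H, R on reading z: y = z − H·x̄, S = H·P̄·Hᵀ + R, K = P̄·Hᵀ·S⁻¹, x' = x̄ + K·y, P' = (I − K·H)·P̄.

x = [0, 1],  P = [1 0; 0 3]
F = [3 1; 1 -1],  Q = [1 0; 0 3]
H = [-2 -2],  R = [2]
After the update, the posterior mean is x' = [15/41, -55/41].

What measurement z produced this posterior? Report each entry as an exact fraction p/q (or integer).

x̄ = F·x = [1, -1]
P̄ = F·P·Fᵀ + Q = [13 0; 0 7]
S = H·P̄·Hᵀ + R = [82]
K = P̄·Hᵀ·S⁻¹ = [-13/41; -7/41]
x' − x̄ = [-26/41, -14/41] = K·y
y = (KᵀK)⁻¹·Kᵀ·(x' − x̄) = [2]
z = y + H·x̄ = [2] + [0] = [2]

z = [2]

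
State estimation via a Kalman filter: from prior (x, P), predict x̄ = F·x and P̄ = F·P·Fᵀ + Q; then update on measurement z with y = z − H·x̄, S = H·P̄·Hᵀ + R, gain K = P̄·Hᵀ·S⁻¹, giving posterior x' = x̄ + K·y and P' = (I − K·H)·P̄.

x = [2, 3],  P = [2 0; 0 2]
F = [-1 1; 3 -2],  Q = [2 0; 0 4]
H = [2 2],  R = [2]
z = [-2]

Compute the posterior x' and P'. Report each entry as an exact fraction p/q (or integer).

x̄ = F·x = [1, 0]
P̄ = F·P·Fᵀ + Q = [6 -10; -10 30]
y = z − H·x̄ = [-4]
S = H·P̄·Hᵀ + R = [66]
K = P̄·Hᵀ·S⁻¹ = [-4/33; 20/33]
x' = x̄ + K·y = [49/33, -80/33]
P' = (I − K·H)·P̄ = [166/33 -170/33; -170/33 190/33]

x' = [49/33, -80/33]
P' = [166/33 -170/33; -170/33 190/33]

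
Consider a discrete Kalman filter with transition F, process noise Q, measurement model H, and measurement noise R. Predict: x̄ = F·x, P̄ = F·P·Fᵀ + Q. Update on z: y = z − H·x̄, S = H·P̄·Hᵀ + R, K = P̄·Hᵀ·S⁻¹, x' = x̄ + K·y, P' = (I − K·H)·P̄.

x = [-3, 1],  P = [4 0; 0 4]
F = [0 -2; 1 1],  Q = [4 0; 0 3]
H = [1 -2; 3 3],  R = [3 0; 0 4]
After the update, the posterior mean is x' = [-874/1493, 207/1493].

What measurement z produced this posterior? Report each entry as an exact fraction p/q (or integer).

x̄ = F·x = [-2, -2]
P̄ = F·P·Fᵀ + Q = [20 -8; -8 11]
S = H·P̄·Hᵀ + R = [99 18; 18 139]
K = P̄·Hᵀ·S⁻¹ = [484/1493 324/1493; -1444/4479 159/1493]
x' − x̄ = [2112/1493, 3193/1493] = K·y
y = (KᵀK)⁻¹·Kᵀ·(x' − x̄) = [-3, 11]
z = y + H·x̄ = [-3, 11] + [2, -12] = [-1, -1]

z = [-1, -1]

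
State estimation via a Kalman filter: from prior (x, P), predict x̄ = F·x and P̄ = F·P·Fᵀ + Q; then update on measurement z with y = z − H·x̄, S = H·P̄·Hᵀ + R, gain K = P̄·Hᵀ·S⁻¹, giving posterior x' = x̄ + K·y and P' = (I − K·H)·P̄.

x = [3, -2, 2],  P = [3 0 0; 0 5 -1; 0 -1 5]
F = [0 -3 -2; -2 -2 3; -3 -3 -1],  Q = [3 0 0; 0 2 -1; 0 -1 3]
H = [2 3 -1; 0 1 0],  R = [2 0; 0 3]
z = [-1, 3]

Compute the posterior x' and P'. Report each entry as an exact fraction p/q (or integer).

x' = [-100713/11998, 22173/11998, -126557/11998]
P' = [233769/11998 -47877/11998 311119/11998; -47877/11998 29145/11998 -9783/11998; 311119/11998 -9783/11998 586541/11998]

x̄ = F·x = [2, 4, -5]
P̄ = F·P·Fᵀ + Q = [56 5 46; 5 91 39; 46 39 74]
y = z − H·x̄ = [-22, -1]
S = H·P̄·Hᵀ + R = [761 244; 244 94]
K = P̄·Hᵀ·S⁻¹ = [3197/5999 -15959/11998; 366/5999 9715/11998; 1587/5999 -3261/11998]
x' = x̄ + K·y = [-100713/11998, 22173/11998, -126557/11998]
P' = (I − K·H)·P̄ = [233769/11998 -47877/11998 311119/11998; -47877/11998 29145/11998 -9783/11998; 311119/11998 -9783/11998 586541/11998]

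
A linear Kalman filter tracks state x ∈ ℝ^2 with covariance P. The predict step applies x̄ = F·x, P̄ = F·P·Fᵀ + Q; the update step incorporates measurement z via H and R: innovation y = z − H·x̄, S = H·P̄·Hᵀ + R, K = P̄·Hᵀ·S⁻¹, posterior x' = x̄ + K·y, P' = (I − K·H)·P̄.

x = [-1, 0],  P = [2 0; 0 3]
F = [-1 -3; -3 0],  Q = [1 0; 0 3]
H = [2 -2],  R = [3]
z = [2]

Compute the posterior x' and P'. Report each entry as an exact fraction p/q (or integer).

x̄ = F·x = [1, 3]
P̄ = F·P·Fᵀ + Q = [30 6; 6 21]
y = z − H·x̄ = [6]
S = H·P̄·Hᵀ + R = [159]
K = P̄·Hᵀ·S⁻¹ = [16/53; -10/53]
x' = x̄ + K·y = [149/53, 99/53]
P' = (I − K·H)·P̄ = [822/53 798/53; 798/53 813/53]

x' = [149/53, 99/53]
P' = [822/53 798/53; 798/53 813/53]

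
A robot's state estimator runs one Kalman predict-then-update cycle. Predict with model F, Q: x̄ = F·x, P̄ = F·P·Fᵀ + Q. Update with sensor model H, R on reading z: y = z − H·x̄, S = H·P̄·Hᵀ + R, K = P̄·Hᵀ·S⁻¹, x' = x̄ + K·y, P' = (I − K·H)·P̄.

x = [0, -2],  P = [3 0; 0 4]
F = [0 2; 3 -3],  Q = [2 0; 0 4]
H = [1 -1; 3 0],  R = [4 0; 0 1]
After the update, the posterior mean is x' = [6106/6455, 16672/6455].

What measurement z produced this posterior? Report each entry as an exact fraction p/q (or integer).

x̄ = F·x = [-4, 6]
P̄ = F·P·Fᵀ + Q = [18 -24; -24 67]
S = H·P̄·Hᵀ + R = [137 126; 126 163]
K = P̄·Hᵀ·S⁻¹ = [42/6455 2106/6455; -5761/6455 1602/6455]
x' − x̄ = [31926/6455, -22058/6455] = K·y
y = (KᵀK)⁻¹·Kᵀ·(x' − x̄) = [8, 15]
z = y + H·x̄ = [8, 15] + [-10, -12] = [-2, 3]

z = [-2, 3]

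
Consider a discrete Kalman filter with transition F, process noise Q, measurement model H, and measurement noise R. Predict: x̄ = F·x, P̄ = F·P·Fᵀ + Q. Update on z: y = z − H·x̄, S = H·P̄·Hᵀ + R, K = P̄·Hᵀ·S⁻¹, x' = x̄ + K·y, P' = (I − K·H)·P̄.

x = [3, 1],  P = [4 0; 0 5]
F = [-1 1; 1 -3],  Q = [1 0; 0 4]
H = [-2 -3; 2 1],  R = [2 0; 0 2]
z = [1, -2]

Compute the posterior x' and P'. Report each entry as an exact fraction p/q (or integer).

x̄ = F·x = [-2, 0]
P̄ = F·P·Fᵀ + Q = [10 -19; -19 53]
y = z − H·x̄ = [-3, 2]
S = H·P̄·Hᵀ + R = [291 -47; -47 19]
K = P̄·Hᵀ·S⁻¹ = [75/332 203/332; -797/1660 -661/1660]
x' = x̄ + K·y = [-483/332, 1069/1660]
P' = (I − K·H)·P̄ = [171/166 -139/166; -139/166 729/830]

x' = [-483/332, 1069/1660]
P' = [171/166 -139/166; -139/166 729/830]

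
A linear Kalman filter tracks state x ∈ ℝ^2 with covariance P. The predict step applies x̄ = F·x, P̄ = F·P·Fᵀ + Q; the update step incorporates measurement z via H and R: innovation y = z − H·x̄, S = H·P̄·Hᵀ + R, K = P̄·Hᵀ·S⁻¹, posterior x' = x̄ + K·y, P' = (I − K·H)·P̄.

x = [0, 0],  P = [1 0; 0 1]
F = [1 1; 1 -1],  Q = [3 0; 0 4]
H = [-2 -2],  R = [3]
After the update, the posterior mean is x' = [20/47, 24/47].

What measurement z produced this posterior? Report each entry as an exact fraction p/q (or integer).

x̄ = F·x = [0, 0]
P̄ = F·P·Fᵀ + Q = [5 0; 0 6]
S = H·P̄·Hᵀ + R = [47]
K = P̄·Hᵀ·S⁻¹ = [-10/47; -12/47]
x' − x̄ = [20/47, 24/47] = K·y
y = (KᵀK)⁻¹·Kᵀ·(x' − x̄) = [-2]
z = y + H·x̄ = [-2] + [0] = [-2]

z = [-2]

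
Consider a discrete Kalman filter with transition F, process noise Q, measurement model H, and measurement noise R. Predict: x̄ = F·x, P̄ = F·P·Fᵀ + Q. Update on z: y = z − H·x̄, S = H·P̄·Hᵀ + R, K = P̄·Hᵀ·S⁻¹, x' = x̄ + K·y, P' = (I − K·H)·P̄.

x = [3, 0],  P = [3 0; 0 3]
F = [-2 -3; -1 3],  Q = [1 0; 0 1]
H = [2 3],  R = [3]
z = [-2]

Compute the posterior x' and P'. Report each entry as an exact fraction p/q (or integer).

x' = [-43/10, 21/10]
P' = [7311/190 -4857/190; -4857/190 3289/190]

x̄ = F·x = [-6, -3]
P̄ = F·P·Fᵀ + Q = [40 -21; -21 31]
y = z − H·x̄ = [19]
S = H·P̄·Hᵀ + R = [190]
K = P̄·Hᵀ·S⁻¹ = [17/190; 51/190]
x' = x̄ + K·y = [-43/10, 21/10]
P' = (I − K·H)·P̄ = [7311/190 -4857/190; -4857/190 3289/190]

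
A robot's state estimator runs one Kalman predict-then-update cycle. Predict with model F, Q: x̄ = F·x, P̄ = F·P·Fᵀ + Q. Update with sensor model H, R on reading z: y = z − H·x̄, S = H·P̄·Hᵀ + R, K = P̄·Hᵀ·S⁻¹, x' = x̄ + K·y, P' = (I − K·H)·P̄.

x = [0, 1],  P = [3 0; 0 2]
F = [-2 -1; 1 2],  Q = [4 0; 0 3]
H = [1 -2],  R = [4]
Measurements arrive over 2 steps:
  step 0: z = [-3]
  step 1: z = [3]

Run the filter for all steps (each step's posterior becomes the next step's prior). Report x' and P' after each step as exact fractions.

step 0: x̄ = F·x = [-1, 2]
step 0: P̄ = F·P·Fᵀ + Q = [18 -10; -10 14]
step 0: y = z − H·x̄ = [2]
step 0: S = H·P̄·Hᵀ + R = [118]
step 0: K = P̄·Hᵀ·S⁻¹ = [19/59; -19/59]
step 0: x' = x̄ + K·y = [-21/59, 80/59]
step 0: P' = (I − K·H)·P̄ = [340/59 132/59; 132/59 104/59]
step 1: x̄ = F·x = [-38/59, 139/59]
step 1: P̄ = F·P·Fᵀ + Q = [2228/59 -1548/59; -1548/59 1461/59]
step 1: y = z − H·x̄ = [493/59]
step 1: S = H·P̄·Hᵀ + R = [14500/59]
step 1: K = P̄·Hᵀ·S⁻¹ = [1331/3625; -447/1450]
step 1: x' = x̄ + K·y = [303/125, -11/50]
step 1: P' = (I − K·H)·P̄ = [16784/3625 1146/725; 1146/725 204/145]

step 0: x' = [-21/59, 80/59], P' = [340/59 132/59; 132/59 104/59]
step 1: x' = [303/125, -11/50], P' = [16784/3625 1146/725; 1146/725 204/145]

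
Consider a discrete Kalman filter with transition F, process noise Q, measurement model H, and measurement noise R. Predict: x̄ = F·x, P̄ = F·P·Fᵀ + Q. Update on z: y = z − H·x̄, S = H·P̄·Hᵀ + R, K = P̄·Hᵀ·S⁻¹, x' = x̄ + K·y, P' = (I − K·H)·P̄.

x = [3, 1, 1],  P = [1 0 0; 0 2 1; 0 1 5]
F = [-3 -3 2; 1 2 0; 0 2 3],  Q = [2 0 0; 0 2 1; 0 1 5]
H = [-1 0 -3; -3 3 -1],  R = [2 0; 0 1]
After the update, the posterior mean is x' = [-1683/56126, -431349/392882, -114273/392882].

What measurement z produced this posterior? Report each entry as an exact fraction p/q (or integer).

x̄ = F·x = [-10, 5, 5]
P̄ = F·P·Fᵀ + Q = [37 -11 13; -11 11 15; 13 15 70]
S = H·P̄·Hᵀ + R = [747 349; 349 689]
K = P̄·Hᵀ·S⁻¹ = [347/56126 -12965/56126; -41225/392882 49963/392882; -131311/392882 30019/392882]
x' − x̄ = [559577/56126, -2395759/392882, -2078683/392882] = K·y
y = (KᵀK)⁻¹·Kᵀ·(x' − x̄) = [6, -43]
z = y + H·x̄ = [6, -43] + [-5, 40] = [1, -3]

z = [1, -3]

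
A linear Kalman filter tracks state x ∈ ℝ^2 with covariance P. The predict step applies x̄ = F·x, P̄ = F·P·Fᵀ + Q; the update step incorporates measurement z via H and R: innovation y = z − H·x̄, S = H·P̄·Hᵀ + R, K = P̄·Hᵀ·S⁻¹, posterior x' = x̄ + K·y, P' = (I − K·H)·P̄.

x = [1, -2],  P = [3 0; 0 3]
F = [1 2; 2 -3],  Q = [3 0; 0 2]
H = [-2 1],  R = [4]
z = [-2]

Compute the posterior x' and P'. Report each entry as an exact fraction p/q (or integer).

x' = [91/55, 56/33]
P' = [222/55 76/11; 76/11 508/33]

x̄ = F·x = [-3, 8]
P̄ = F·P·Fᵀ + Q = [18 -12; -12 41]
y = z − H·x̄ = [-16]
S = H·P̄·Hᵀ + R = [165]
K = P̄·Hᵀ·S⁻¹ = [-16/55; 13/33]
x' = x̄ + K·y = [91/55, 56/33]
P' = (I − K·H)·P̄ = [222/55 76/11; 76/11 508/33]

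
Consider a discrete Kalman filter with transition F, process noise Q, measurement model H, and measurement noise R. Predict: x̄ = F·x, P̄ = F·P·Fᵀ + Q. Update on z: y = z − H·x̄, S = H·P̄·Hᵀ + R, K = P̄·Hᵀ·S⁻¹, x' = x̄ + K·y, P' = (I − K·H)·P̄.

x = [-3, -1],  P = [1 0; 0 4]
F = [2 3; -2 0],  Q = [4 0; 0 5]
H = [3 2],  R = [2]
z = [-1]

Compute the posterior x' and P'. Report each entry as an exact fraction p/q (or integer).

x̄ = F·x = [-9, 6]
P̄ = F·P·Fᵀ + Q = [44 -4; -4 9]
y = z − H·x̄ = [14]
S = H·P̄·Hᵀ + R = [386]
K = P̄·Hᵀ·S⁻¹ = [62/193; 3/193]
x' = x̄ + K·y = [-869/193, 1200/193]
P' = (I − K·H)·P̄ = [804/193 -1144/193; -1144/193 1719/193]

x' = [-869/193, 1200/193]
P' = [804/193 -1144/193; -1144/193 1719/193]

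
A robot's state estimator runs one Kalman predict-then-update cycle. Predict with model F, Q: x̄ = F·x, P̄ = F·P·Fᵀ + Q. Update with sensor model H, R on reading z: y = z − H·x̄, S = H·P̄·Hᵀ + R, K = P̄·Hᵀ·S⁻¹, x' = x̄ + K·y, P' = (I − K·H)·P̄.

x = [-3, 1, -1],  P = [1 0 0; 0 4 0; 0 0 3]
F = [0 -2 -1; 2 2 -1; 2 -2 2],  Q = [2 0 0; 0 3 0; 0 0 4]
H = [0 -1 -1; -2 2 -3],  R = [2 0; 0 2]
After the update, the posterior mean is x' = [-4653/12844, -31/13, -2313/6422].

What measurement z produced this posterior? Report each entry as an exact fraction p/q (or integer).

z = [2, -3]

x̄ = F·x = [-1, -3, -10]
P̄ = F·P·Fᵀ + Q = [21 -13 10; -13 26 -18; 10 -18 36]
S = H·P̄·Hᵀ + R = [28 32; 32 954]
K = P̄·Hᵀ·S⁻¹ = [2999/12844 -355/3211; -6/13 2/13; -2981/6422 -502/3211]
x' − x̄ = [8191/12844, 8/13, 61907/6422] = K·y
y = (KᵀK)⁻¹·Kᵀ·(x' − x̄) = [-11, -29]
z = y + H·x̄ = [-11, -29] + [13, 26] = [2, -3]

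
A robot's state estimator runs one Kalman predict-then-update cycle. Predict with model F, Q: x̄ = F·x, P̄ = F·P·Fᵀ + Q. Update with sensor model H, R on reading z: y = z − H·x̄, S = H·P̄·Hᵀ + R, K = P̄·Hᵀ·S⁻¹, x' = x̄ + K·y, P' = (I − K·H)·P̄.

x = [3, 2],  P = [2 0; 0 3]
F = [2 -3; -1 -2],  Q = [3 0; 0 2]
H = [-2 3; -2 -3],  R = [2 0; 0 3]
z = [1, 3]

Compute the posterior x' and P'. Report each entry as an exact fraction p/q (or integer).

x' = [-28662/30323, -12473/30323]
P' = [9384/30323 1278/30323; 1278/30323 4168/30323]

x̄ = F·x = [0, -7]
P̄ = F·P·Fᵀ + Q = [38 14; 14 16]
y = z − H·x̄ = [22, -18]
S = H·P̄·Hᵀ + R = [130 8; 8 467]
K = P̄·Hᵀ·S⁻¹ = [-7467/30323 -7534/30323; 4974/30323 -5020/30323]
x' = x̄ + K·y = [-28662/30323, -12473/30323]
P' = (I − K·H)·P̄ = [9384/30323 1278/30323; 1278/30323 4168/30323]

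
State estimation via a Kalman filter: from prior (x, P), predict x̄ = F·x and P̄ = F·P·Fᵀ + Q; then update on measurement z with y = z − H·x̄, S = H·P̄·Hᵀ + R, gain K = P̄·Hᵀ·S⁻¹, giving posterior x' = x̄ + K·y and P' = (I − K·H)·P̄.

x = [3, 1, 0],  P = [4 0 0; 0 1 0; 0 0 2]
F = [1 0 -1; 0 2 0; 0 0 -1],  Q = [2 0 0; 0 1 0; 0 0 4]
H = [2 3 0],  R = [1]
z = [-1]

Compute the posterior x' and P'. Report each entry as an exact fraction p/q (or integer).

x̄ = F·x = [3, 2, 0]
P̄ = F·P·Fᵀ + Q = [8 0 2; 0 5 0; 2 0 6]
y = z − H·x̄ = [-13]
S = H·P̄·Hᵀ + R = [78]
K = P̄·Hᵀ·S⁻¹ = [8/39; 5/26; 2/39]
x' = x̄ + K·y = [1/3, -1/2, -2/3]
P' = (I − K·H)·P̄ = [184/39 -40/13 46/39; -40/13 55/26 -10/13; 46/39 -10/13 226/39]

x' = [1/3, -1/2, -2/3]
P' = [184/39 -40/13 46/39; -40/13 55/26 -10/13; 46/39 -10/13 226/39]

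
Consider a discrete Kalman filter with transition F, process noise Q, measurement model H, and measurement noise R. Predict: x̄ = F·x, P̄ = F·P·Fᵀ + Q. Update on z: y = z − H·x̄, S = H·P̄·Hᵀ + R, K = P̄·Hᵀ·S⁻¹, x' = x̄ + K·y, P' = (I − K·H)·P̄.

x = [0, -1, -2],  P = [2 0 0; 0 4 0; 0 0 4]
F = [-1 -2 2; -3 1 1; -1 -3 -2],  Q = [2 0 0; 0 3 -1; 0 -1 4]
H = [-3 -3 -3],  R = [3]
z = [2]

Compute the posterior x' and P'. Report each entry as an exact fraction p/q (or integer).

x' = [-146/47, -161/47, 276/47]
P' = [678/47 -108/47 -1127/94; -108/47 1213/47 -2205/94; -1127/94 -2205/94 13381/376]

x̄ = F·x = [-2, -3, 7]
P̄ = F·P·Fᵀ + Q = [36 6 10; 6 29 -15; 10 -15 58]
y = z − H·x̄ = [8]
S = H·P̄·Hᵀ + R = [1128]
K = P̄·Hᵀ·S⁻¹ = [-13/94; -5/94; -53/376]
x' = x̄ + K·y = [-146/47, -161/47, 276/47]
P' = (I − K·H)·P̄ = [678/47 -108/47 -1127/94; -108/47 1213/47 -2205/94; -1127/94 -2205/94 13381/376]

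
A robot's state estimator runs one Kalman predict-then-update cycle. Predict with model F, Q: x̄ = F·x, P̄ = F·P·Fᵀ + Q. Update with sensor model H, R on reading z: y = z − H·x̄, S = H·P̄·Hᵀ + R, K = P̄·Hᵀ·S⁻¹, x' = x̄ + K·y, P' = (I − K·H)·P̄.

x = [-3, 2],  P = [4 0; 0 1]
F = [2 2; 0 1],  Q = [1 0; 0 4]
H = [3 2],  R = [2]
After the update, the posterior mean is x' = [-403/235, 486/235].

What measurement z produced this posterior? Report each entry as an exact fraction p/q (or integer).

x̄ = F·x = [-2, 2]
P̄ = F·P·Fᵀ + Q = [21 2; 2 5]
S = H·P̄·Hᵀ + R = [235]
K = P̄·Hᵀ·S⁻¹ = [67/235; 16/235]
x' − x̄ = [67/235, 16/235] = K·y
y = (KᵀK)⁻¹·Kᵀ·(x' − x̄) = [1]
z = y + H·x̄ = [1] + [-2] = [-1]

z = [-1]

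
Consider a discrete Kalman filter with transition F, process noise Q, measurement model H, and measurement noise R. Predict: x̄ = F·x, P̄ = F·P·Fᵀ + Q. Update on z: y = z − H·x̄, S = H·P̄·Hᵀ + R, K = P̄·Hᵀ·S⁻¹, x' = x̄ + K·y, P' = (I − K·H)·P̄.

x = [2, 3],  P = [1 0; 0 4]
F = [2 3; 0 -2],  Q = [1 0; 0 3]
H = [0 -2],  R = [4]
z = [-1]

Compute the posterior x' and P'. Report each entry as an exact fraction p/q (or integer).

x̄ = F·x = [13, -6]
P̄ = F·P·Fᵀ + Q = [41 -24; -24 19]
y = z − H·x̄ = [-13]
S = H·P̄·Hᵀ + R = [80]
K = P̄·Hᵀ·S⁻¹ = [3/5; -19/40]
x' = x̄ + K·y = [26/5, 7/40]
P' = (I − K·H)·P̄ = [61/5 -6/5; -6/5 19/20]

x' = [26/5, 7/40]
P' = [61/5 -6/5; -6/5 19/20]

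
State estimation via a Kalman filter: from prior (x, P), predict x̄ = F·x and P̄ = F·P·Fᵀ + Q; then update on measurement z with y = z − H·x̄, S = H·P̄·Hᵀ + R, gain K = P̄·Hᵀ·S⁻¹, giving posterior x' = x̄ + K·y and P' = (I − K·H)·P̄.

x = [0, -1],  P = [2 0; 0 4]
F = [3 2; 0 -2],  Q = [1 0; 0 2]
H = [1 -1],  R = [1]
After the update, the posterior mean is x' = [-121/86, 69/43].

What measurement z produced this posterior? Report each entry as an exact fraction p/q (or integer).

z = [-3]

x̄ = F·x = [-2, 2]
P̄ = F·P·Fᵀ + Q = [35 -16; -16 18]
S = H·P̄·Hᵀ + R = [86]
K = P̄·Hᵀ·S⁻¹ = [51/86; -17/43]
x' − x̄ = [51/86, -17/43] = K·y
y = (KᵀK)⁻¹·Kᵀ·(x' − x̄) = [1]
z = y + H·x̄ = [1] + [-4] = [-3]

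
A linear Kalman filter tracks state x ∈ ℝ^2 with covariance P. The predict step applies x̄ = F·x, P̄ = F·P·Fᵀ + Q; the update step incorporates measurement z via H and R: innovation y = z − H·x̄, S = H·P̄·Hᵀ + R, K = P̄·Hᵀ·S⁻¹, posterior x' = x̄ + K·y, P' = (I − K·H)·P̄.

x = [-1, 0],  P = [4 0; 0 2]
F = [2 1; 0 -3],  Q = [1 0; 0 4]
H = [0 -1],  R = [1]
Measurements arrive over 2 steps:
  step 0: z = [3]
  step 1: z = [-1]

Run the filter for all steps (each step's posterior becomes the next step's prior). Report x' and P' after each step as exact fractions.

step 0: x̄ = F·x = [-2, 0]
step 0: P̄ = F·P·Fᵀ + Q = [19 -6; -6 22]
step 0: y = z − H·x̄ = [3]
step 0: S = H·P̄·Hᵀ + R = [23]
step 0: K = P̄·Hᵀ·S⁻¹ = [6/23; -22/23]
step 0: x' = x̄ + K·y = [-28/23, -66/23]
step 0: P' = (I − K·H)·P̄ = [401/23 -6/23; -6/23 22/23]
step 1: x̄ = F·x = [-122/23, 198/23]
step 1: P̄ = F·P·Fᵀ + Q = [1625/23 -30/23; -30/23 290/23]
step 1: y = z − H·x̄ = [175/23]
step 1: S = H·P̄·Hᵀ + R = [313/23]
step 1: K = P̄·Hᵀ·S⁻¹ = [30/313; -290/313]
step 1: x' = x̄ + K·y = [-1432/313, 488/313]
step 1: P' = (I − K·H)·P̄ = [22075/313 -30/313; -30/313 290/313]

step 0: x' = [-28/23, -66/23], P' = [401/23 -6/23; -6/23 22/23]
step 1: x' = [-1432/313, 488/313], P' = [22075/313 -30/313; -30/313 290/313]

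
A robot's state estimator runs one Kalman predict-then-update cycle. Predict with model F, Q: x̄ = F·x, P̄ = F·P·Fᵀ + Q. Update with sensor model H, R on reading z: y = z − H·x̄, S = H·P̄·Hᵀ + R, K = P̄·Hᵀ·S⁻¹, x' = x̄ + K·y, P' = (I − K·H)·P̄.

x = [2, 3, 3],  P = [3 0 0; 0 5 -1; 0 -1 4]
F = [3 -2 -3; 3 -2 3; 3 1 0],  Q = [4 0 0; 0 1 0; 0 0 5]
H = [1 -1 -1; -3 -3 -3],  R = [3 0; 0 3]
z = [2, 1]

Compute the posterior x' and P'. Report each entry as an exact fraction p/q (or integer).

x̄ = F·x = [-9, 9, 9]
P̄ = F·P·Fᵀ + Q = [75 11 20; 11 96 14; 20 14 37]
y = z − H·x̄ = [29, 28]
S = H·P̄·Hᵀ + R = [177 258; 258 2685]
K = P̄·Hᵀ·S⁻¹ = [66728/136227 -22546/136227; -19129/45409 -4301/45409; -9427/136227 -9901/136227]
x' = x̄ + K·y = [25927/45409, -266488/45409, 225144/45409]
P' = (I − K·H)·P̄ = [111365/136227 -26543/45409 -9190/136227; -26543/45409 904230/45409 -873386/45409; -9190/136227 -873386/45409 2639249/136227]

x' = [25927/45409, -266488/45409, 225144/45409]
P' = [111365/136227 -26543/45409 -9190/136227; -26543/45409 904230/45409 -873386/45409; -9190/136227 -873386/45409 2639249/136227]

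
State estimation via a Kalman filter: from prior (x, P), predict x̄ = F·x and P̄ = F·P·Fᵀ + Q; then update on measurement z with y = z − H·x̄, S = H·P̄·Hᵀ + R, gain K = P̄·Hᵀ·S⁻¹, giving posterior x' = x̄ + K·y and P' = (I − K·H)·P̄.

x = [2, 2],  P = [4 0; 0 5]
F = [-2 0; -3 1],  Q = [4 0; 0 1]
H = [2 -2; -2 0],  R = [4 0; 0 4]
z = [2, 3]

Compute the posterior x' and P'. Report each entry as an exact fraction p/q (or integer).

x' = [-490/299, -758/299]
P' = [284/299 288/299; 288/299 570/299]

x̄ = F·x = [-4, -4]
P̄ = F·P·Fᵀ + Q = [20 24; 24 42]
y = z − H·x̄ = [2, -5]
S = H·P̄·Hᵀ + R = [60 16; 16 84]
K = P̄·Hᵀ·S⁻¹ = [-2/299 -142/299; -141/299 -144/299]
x' = x̄ + K·y = [-490/299, -758/299]
P' = (I − K·H)·P̄ = [284/299 288/299; 288/299 570/299]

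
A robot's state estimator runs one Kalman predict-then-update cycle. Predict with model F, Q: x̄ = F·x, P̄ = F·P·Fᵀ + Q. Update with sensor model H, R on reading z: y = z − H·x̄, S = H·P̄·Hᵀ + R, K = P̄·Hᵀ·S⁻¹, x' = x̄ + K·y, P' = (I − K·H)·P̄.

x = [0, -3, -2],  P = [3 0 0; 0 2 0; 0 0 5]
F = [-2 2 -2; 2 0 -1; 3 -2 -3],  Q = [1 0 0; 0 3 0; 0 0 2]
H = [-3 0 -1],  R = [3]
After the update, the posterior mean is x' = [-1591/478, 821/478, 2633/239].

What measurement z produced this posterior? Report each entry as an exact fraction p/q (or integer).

x̄ = F·x = [-2, 2, 12]
P̄ = F·P·Fᵀ + Q = [41 -2 4; -2 20 33; 4 33 82]
S = H·P̄·Hᵀ + R = [478]
K = P̄·Hᵀ·S⁻¹ = [-127/478; -27/478; -47/239]
x' − x̄ = [-635/478, -135/478, -235/239] = K·y
y = (KᵀK)⁻¹·Kᵀ·(x' − x̄) = [5]
z = y + H·x̄ = [5] + [-6] = [-1]

z = [-1]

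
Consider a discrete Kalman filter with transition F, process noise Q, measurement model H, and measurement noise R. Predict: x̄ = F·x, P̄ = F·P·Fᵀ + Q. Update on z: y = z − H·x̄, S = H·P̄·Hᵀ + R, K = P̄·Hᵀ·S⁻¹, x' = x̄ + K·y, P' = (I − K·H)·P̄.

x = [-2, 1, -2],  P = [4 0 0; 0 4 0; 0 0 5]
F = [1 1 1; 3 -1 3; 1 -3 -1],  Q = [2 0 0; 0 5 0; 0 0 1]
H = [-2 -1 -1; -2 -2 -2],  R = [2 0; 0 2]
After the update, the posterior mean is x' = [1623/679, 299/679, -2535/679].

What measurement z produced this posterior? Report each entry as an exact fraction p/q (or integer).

x̄ = F·x = [-3, -13, -3]
P̄ = F·P·Fᵀ + Q = [15 23 -13; 23 90 9; -13 9 46]
S = H·P̄·Hᵀ + R = [256 428; 428 758]
K = P̄·Hᵀ·S⁻¹ = [-1115/1358 270/679; -2739/5432 -101/2716; 6985/5432 -2273/2716]
x' − x̄ = [3660/679, 9126/679, -498/679] = K·y
y = (KᵀK)⁻¹·Kᵀ·(x' − x̄) = [-24, -36]
z = y + H·x̄ = [-24, -36] + [22, 38] = [-2, 2]

z = [-2, 2]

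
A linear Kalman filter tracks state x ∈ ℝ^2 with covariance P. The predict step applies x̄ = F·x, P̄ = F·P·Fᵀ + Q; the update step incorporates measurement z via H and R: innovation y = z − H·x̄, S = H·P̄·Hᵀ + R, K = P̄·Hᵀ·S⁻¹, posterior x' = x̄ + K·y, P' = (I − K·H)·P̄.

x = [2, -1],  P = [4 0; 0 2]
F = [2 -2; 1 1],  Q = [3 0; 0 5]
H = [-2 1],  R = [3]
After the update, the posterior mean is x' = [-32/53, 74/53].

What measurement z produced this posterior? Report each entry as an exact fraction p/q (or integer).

x̄ = F·x = [6, 1]
P̄ = F·P·Fᵀ + Q = [27 4; 4 11]
S = H·P̄·Hᵀ + R = [106]
K = P̄·Hᵀ·S⁻¹ = [-25/53; 3/106]
x' − x̄ = [-350/53, 21/53] = K·y
y = (KᵀK)⁻¹·Kᵀ·(x' − x̄) = [14]
z = y + H·x̄ = [14] + [-11] = [3]

z = [3]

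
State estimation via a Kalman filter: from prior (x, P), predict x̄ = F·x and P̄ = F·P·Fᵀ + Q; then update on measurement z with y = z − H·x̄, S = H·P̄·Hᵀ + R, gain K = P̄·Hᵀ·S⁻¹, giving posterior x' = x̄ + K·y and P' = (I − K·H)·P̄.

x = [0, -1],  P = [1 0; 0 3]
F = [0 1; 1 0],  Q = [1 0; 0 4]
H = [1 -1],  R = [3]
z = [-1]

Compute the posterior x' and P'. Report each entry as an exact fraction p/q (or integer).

x' = [-1, 0]
P' = [8/3 5/3; 5/3 35/12]

x̄ = F·x = [-1, 0]
P̄ = F·P·Fᵀ + Q = [4 0; 0 5]
y = z − H·x̄ = [0]
S = H·P̄·Hᵀ + R = [12]
K = P̄·Hᵀ·S⁻¹ = [1/3; -5/12]
x' = x̄ + K·y = [-1, 0]
P' = (I − K·H)·P̄ = [8/3 5/3; 5/3 35/12]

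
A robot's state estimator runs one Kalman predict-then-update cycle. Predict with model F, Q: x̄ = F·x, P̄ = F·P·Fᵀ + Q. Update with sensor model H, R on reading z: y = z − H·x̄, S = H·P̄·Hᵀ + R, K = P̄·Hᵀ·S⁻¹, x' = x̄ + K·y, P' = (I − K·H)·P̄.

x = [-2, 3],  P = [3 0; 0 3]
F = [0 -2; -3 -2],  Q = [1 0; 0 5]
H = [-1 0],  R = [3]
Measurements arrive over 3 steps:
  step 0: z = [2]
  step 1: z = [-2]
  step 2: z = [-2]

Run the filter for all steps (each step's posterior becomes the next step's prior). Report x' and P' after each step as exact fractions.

step 0: x̄ = F·x = [-6, 0]
step 0: P̄ = F·P·Fᵀ + Q = [13 12; 12 44]
step 0: y = z − H·x̄ = [-4]
step 0: S = H·P̄·Hᵀ + R = [16]
step 0: K = P̄·Hᵀ·S⁻¹ = [-13/16; -3/4]
step 0: x' = x̄ + K·y = [-11/4, 3]
step 0: P' = (I − K·H)·P̄ = [39/16 9/4; 9/4 35]
step 1: x̄ = F·x = [-6, 9/4]
step 1: P̄ = F·P·Fᵀ + Q = [141 307/2; 307/2 3103/16]
step 1: y = z − H·x̄ = [-8]
step 1: S = H·P̄·Hᵀ + R = [144]
step 1: K = P̄·Hᵀ·S⁻¹ = [-47/48; -307/288]
step 1: x' = x̄ + K·y = [11/6, 97/9]
step 1: P' = (I − K·H)·P̄ = [47/16 307/96; 307/96 17459/576]
step 2: x̄ = F·x = [-194/9, -487/18]
step 2: P̄ = F·P·Fᵀ + Q = [17603/144 10111/72; 10111/72 3439/18]
step 2: y = z − H·x̄ = [-212/9]
step 2: S = H·P̄·Hᵀ + R = [18035/144]
step 2: K = P̄·Hᵀ·S⁻¹ = [-17603/18035; -20222/18035]
step 2: x' = x̄ + K·y = [25894/18035, -23213/36070]
step 2: P' = (I − K·H)·P̄ = [52809/18035 60666/18035; 60666/18035 2423601/72140]

step 0: x' = [-11/4, 3], P' = [39/16 9/4; 9/4 35]
step 1: x' = [11/6, 97/9], P' = [47/16 307/96; 307/96 17459/576]
step 2: x' = [25894/18035, -23213/36070], P' = [52809/18035 60666/18035; 60666/18035 2423601/72140]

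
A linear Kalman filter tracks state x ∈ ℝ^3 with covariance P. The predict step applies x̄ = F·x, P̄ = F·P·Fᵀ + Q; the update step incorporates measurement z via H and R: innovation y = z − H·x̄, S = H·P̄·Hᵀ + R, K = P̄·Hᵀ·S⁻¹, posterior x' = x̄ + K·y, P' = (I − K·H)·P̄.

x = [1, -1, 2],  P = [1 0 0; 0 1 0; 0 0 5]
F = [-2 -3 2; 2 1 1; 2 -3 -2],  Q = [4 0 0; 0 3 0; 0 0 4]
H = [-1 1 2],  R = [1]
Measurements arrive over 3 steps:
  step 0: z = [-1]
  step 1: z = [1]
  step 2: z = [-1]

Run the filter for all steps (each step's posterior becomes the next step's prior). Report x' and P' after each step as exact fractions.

step 0: x' = [1149/217, 659/217, 137/217], P' = [3933/217 139/217 1865/217; 139/217 2757/217 -1313/217; 1865/217 -1313/217 1629/217]
step 1: x' = [-1337113/128765, 5534/18395, -620057/128765], P' = [25125348/128765 -236719/18395 13375052/128765; -236719/18395 157614/18395 -193171/18395; 13375052/128765 -193171/18395 7373708/128765]
step 2: x' = [832056793/377922740, 38917885/37792274, 30591269/377922740], P' = [91436816451/755845480 -690237791/75584548 49117787143/755845480; -690237791/75584548 330743877/37792274 -658892579/75584548; 49117787143/755845480 -658892579/75584548 27931529659/755845480]

step 0: x̄ = F·x = [5, 3, 1]
step 0: P̄ = F·P·Fᵀ + Q = [37 3 -15; 3 13 -9; -15 -9 37]
step 0: y = z − H·x̄ = [-1]
step 0: S = H·P̄·Hᵀ + R = [217]
step 0: K = P̄·Hᵀ·S⁻¹ = [-64/217; -8/217; 80/217]
step 0: x' = x̄ + K·y = [1149/217, 659/217, 137/217]
step 0: P' = (I − K·H)·P̄ = [3933/217 139/217 1865/217; 139/217 2757/217 -1313/217; 1865/217 -1313/217 1629/217]
step 1: x̄ = F·x = [-4001/217, 442/31, 47/217]
step 1: P̄ = F·P·Fᵀ + Q = [50433/217 -2402/31 17485/217; -2402/31 3737/31 926/31; 17485/217 926/31 15585/217]
step 1: y = z − H·x̄ = [-996/31]
step 1: S = H·P̄·Hᵀ + R = [18395/31]
step 1: K = P̄·Hᵀ·S⁻¹ = [-4611/18395; 7991/18395; 2881/18395]
step 1: x' = x̄ + K·y = [-1337113/128765, 5534/18395, -620057/128765]
step 1: P' = (I − K·H)·P̄ = [25125348/128765 -236719/18395 13375052/128765; -236719/18395 157614/18395 -193171/18395; 13375052/128765 -193171/18395 7373708/128765]
step 2: x̄ = F·x = [1317898/128765, -651109/25753, -1550326/128765]
step 2: P̄ = F·P·Fᵀ + Q = [29782518/128765 -9541061/25753 -13066126/128765; -9541061/25753 30706475/25753 13816619/25753; -13066126/128765 13816619/25753 37098582/128765]
step 2: y = z − H·x̄ = [116082/1981]
step 2: S = H·P̄·Hᵀ + R = [11628392/1981]
step 2: K = P̄·Hᵀ·S⁻¹ = [-1594155/11628392; 2610799/5814196; 2405329/11628392]
step 2: x' = x̄ + K·y = [832056793/377922740, 38917885/37792274, 30591269/377922740]
step 2: P' = (I − K·H)·P̄ = [91436816451/755845480 -690237791/75584548 49117787143/755845480; -690237791/75584548 330743877/37792274 -658892579/75584548; 49117787143/755845480 -658892579/75584548 27931529659/755845480]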